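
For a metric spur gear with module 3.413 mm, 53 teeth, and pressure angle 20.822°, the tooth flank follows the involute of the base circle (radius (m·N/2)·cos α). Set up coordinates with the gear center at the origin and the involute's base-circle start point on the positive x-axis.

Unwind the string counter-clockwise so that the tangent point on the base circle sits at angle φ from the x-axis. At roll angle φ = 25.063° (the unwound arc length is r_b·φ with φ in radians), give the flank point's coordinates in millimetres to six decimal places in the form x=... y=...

pitch radius r_p = m·N/2 = 3.413·53/2 = 90.444500
base radius r_b = r_p·cos α = 90.444500·cos 20.822° = 84.537502
roll angle φ = 25.063° = 0.43743187 rad
x = r_b·(cos φ + φ·sin φ) = 84.537502·(0.90584255 + 0.43743187·0.42361454) = 92.242677
y = r_b·(sin φ − φ·cos φ) = 84.537502·(0.42361454 − 0.43743187·0.90584255) = 2.313804

x=92.242677 y=2.313804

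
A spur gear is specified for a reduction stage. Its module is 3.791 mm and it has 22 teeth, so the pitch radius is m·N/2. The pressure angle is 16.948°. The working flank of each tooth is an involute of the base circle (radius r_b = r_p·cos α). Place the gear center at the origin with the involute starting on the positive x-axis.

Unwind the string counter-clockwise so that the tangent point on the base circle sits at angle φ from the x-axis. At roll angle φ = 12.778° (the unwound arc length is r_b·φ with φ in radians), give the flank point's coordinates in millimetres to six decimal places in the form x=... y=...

x=40.869617 y=0.146758

pitch radius r_p = m·N/2 = 3.791·22/2 = 41.701000
base radius r_b = r_p·cos α = 41.701000·cos 16.948° = 39.889913
roll angle φ = 12.778° = 0.22301817 rad
x = r_b·(cos φ + φ·sin φ) = 39.889913·(0.97523435 + 0.22301817·0.22117405) = 40.869617
y = r_b·(sin φ − φ·cos φ) = 39.889913·(0.22117405 − 0.22301817·0.97523435) = 0.146758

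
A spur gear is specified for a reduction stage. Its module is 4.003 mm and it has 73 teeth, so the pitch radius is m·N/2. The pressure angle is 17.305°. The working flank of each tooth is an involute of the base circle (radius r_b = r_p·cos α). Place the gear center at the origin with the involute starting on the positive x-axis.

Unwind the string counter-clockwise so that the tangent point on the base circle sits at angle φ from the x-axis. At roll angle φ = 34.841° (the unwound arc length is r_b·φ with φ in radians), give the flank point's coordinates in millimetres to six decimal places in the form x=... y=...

x=162.951098 y=10.073933

pitch radius r_p = m·N/2 = 4.003·73/2 = 146.109500
base radius r_b = r_p·cos α = 146.109500·cos 17.305° = 139.495831
roll angle φ = 34.841° = 0.60809016 rad
x = r_b·(cos φ + φ·sin φ) = 139.495831·(0.82074060 + 0.60809016·0.57130102) = 162.951098
y = r_b·(sin φ − φ·cos φ) = 139.495831·(0.57130102 − 0.60809016·0.82074060) = 10.073933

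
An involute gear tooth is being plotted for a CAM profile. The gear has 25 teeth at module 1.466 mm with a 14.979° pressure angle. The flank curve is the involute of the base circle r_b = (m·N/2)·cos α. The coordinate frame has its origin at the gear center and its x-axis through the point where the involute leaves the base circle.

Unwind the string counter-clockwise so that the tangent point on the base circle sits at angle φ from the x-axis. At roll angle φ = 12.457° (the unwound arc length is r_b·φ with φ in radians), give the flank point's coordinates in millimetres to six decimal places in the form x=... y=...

pitch radius r_p = m·N/2 = 1.466·25/2 = 18.325000
base radius r_b = r_p·cos α = 18.325000·cos 14.979° = 17.702328
roll angle φ = 12.457° = 0.21741566 rad
x = r_b·(cos φ + φ·sin φ) = 17.702328·(0.97645817 + 0.21741566·0.21570685) = 18.115787
y = r_b·(sin φ − φ·cos φ) = 17.702328·(0.21570685 − 0.21741566·0.97645817) = 0.060357

x=18.115787 y=0.060357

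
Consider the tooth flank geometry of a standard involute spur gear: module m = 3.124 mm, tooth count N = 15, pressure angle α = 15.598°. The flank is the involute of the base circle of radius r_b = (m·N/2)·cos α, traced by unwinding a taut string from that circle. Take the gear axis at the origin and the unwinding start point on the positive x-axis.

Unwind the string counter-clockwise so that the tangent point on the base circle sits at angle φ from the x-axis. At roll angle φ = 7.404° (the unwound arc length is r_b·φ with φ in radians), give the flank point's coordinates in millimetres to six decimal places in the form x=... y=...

pitch radius r_p = m·N/2 = 3.124·15/2 = 23.430000
base radius r_b = r_p·cos α = 23.430000·cos 15.598° = 22.567119
roll angle φ = 7.404° = 0.12922418 rad
x = r_b·(cos φ + φ·sin φ) = 22.567119·(0.99166217 + 0.12922418·0.12886483) = 22.754756
y = r_b·(sin φ − φ·cos φ) = 22.567119·(0.12886483 − 0.12922418·0.99166217) = 0.016205

x=22.754756 y=0.016205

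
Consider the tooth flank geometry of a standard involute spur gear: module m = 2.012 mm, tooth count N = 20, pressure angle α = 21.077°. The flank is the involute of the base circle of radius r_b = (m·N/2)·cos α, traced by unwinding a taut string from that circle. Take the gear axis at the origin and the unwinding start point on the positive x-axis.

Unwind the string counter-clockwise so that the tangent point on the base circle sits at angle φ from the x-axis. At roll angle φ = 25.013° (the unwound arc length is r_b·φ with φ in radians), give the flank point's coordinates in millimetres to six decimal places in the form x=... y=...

pitch radius r_p = m·N/2 = 2.012·20/2 = 20.120000
base radius r_b = r_p·cos α = 20.120000·cos 21.077° = 18.773931
roll angle φ = 25.013° = 0.43655921 rad
x = r_b·(cos φ + φ·sin φ) = 18.773931·(0.90621187 + 0.43655921·0.42282389) = 20.478595
y = r_b·(sin φ − φ·cos φ) = 18.773931·(0.42282389 − 0.43655921·0.90621187) = 0.510815

x=20.478595 y=0.510815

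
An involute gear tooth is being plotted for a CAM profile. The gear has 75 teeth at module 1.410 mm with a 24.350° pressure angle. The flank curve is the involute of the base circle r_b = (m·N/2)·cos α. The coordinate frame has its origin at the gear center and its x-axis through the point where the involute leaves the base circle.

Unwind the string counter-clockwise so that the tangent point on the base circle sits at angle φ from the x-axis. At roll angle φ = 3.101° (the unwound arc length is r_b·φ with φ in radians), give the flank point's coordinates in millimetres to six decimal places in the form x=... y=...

x=48.241943 y=0.002545

pitch radius r_p = m·N/2 = 1.410·75/2 = 52.875000
base radius r_b = r_p·cos α = 52.875000·cos 24.350° = 48.171442
roll angle φ = 3.101° = 0.05412266 rad
x = r_b·(cos φ + φ·sin φ) = 48.171442·(0.99853573 + 0.05412266·0.05409624) = 48.241943
y = r_b·(sin φ − φ·cos φ) = 48.171442·(0.05409624 − 0.05412266·0.99853573) = 0.002545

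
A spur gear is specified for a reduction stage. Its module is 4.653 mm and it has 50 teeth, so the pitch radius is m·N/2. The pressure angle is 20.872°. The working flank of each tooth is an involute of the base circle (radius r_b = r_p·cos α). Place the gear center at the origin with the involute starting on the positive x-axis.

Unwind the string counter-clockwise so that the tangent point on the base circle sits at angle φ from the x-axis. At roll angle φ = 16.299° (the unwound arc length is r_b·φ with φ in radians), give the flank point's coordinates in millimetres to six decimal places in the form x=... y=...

pitch radius r_p = m·N/2 = 4.653·50/2 = 116.325000
base radius r_b = r_p·cos α = 116.325000·cos 20.872° = 108.691602
roll angle φ = 16.299° = 0.28447121 rad
x = r_b·(cos φ + φ·sin φ) = 108.691602·(0.95981019 + 0.28447121·0.28064996) = 113.000901
y = r_b·(sin φ − φ·cos φ) = 108.691602·(0.28064996 − 0.28447121·0.95981019) = 0.827316

x=113.000901 y=0.827316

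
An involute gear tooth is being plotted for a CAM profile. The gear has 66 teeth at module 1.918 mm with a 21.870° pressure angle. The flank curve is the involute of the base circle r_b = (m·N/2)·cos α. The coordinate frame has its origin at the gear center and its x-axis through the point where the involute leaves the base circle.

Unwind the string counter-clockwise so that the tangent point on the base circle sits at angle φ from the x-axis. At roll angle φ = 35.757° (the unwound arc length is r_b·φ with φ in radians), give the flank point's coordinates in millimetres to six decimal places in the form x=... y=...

x=69.087513 y=4.576247

pitch radius r_p = m·N/2 = 1.918·66/2 = 63.294000
base radius r_b = r_p·cos α = 63.294000·cos 21.870° = 58.738821
roll angle φ = 35.757° = 0.62407738 rad
x = r_b·(cos φ + φ·sin φ) = 58.738821·(0.81150260 + 0.62407738·0.58434881) = 69.087513
y = r_b·(sin φ − φ·cos φ) = 58.738821·(0.58434881 − 0.62407738·0.81150260) = 4.576247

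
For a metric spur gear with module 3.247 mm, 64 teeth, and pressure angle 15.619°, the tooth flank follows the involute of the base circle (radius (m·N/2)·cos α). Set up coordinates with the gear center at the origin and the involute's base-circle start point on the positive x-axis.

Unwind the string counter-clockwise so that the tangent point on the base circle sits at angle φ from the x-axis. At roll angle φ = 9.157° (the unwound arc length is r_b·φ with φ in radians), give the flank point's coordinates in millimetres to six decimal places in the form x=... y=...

x=101.336999 y=0.135816

pitch radius r_p = m·N/2 = 3.247·64/2 = 103.904000
base radius r_b = r_p·cos α = 103.904000·cos 15.619° = 100.067172
roll angle φ = 9.157° = 0.15981980 rad
x = r_b·(cos φ + φ·sin φ) = 100.067172·(0.98725598 + 0.15981980·0.15914031) = 101.336999
y = r_b·(sin φ − φ·cos φ) = 100.067172·(0.15914031 − 0.15981980·0.98725598) = 0.135816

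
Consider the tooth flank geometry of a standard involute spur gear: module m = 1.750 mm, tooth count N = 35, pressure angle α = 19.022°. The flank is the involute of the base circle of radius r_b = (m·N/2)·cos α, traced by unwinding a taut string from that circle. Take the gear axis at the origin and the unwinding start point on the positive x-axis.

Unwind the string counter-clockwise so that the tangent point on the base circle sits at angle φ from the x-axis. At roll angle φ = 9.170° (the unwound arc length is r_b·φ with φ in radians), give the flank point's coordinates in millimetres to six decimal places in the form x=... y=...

x=29.321115 y=0.039463

pitch radius r_p = m·N/2 = 1.750·35/2 = 30.625000
base radius r_b = r_p·cos α = 30.625000·cos 19.022° = 28.952676
roll angle φ = 9.170° = 0.16004669 rad
x = r_b·(cos φ + φ·sin φ) = 28.952676·(0.98721984 + 0.16004669·0.15936430) = 29.321115
y = r_b·(sin φ − φ·cos φ) = 28.952676·(0.15936430 − 0.16004669·0.98721984) = 0.039463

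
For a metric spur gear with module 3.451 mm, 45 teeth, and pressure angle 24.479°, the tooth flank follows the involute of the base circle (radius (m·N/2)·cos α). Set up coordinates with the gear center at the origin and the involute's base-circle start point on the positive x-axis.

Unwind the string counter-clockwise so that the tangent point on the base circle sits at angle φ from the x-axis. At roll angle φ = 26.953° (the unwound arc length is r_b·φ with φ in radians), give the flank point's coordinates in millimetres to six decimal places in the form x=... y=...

pitch radius r_p = m·N/2 = 3.451·45/2 = 77.647500
base radius r_b = r_p·cos α = 77.647500·cos 24.479° = 70.668015
roll angle φ = 26.953° = 0.47041859 rad
x = r_b·(cos φ + φ·sin φ) = 70.668015·(0.89137863 + 0.47041859·0.45325945) = 78.059911
y = r_b·(sin φ − φ·cos φ) = 70.668015·(0.45325945 − 0.47041859·0.89137863) = 2.398357

x=78.059911 y=2.398357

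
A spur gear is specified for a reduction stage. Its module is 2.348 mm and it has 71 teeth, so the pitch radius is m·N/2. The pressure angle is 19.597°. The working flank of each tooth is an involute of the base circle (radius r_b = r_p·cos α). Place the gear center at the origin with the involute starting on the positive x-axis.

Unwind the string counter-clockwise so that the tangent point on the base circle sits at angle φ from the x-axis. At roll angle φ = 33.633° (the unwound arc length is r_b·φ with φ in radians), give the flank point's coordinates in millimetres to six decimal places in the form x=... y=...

pitch radius r_p = m·N/2 = 2.348·71/2 = 83.354000
base radius r_b = r_p·cos α = 83.354000·cos 19.597° = 78.525721
roll angle φ = 33.633° = 0.58700659 rad
x = r_b·(cos φ + φ·sin φ) = 78.525721·(0.83260237 + 0.58700659·0.55387119) = 90.911458
y = r_b·(sin φ − φ·cos φ) = 78.525721·(0.55387119 − 0.58700659·0.83260237) = 5.114232

x=90.911458 y=5.114232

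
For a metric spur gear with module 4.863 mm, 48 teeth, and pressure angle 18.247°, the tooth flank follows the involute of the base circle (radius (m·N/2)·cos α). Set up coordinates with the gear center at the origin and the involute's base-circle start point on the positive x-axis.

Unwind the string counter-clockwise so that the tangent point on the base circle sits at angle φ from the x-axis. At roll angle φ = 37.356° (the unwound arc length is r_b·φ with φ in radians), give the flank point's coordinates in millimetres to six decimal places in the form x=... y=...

x=131.956943 y=9.811293

pitch radius r_p = m·N/2 = 4.863·48/2 = 116.712000
base radius r_b = r_p·cos α = 116.712000·cos 18.247° = 110.843198
roll angle φ = 37.356° = 0.65198520 rad
x = r_b·(cos φ + φ·sin φ) = 110.843198·(0.79488082 + 0.65198520·0.60676559) = 131.956943
y = r_b·(sin φ − φ·cos φ) = 110.843198·(0.60676559 − 0.65198520·0.79488082) = 9.811293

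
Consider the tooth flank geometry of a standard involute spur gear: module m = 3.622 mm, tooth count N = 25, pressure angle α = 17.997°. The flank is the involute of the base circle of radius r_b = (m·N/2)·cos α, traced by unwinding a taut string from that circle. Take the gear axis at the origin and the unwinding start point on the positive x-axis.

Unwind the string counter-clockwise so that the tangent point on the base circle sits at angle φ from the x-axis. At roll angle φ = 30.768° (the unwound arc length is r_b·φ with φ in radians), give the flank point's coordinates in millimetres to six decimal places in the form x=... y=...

pitch radius r_p = m·N/2 = 3.622·25/2 = 45.275000
base radius r_b = r_p·cos α = 45.275000·cos 17.997° = 43.059816
roll angle φ = 30.768° = 0.53700290 rad
x = r_b·(cos φ + φ·sin φ) = 43.059816·(0.85924574 + 0.53700290·0.51156305) = 48.827962
y = r_b·(sin φ − φ·cos φ) = 43.059816·(0.51156305 − 0.53700290·0.85924574) = 2.159260

x=48.827962 y=2.159260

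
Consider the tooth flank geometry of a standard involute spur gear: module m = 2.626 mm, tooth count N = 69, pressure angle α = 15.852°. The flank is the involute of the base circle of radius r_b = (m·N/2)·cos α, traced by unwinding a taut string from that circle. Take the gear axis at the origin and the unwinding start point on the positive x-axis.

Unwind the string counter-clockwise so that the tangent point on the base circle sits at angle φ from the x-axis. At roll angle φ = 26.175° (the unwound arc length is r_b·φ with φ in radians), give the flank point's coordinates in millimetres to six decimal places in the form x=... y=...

pitch radius r_p = m·N/2 = 2.626·69/2 = 90.597000
base radius r_b = r_p·cos α = 90.597000·cos 15.852° = 87.151640
roll angle φ = 26.175° = 0.45683993 rad
x = r_b·(cos φ + φ·sin φ) = 87.151640·(0.89745093 + 0.45683993·0.44111431) = 95.776999
y = r_b·(sin φ − φ·cos φ) = 87.151640·(0.44111431 − 0.45683993·0.89745093) = 2.712411

x=95.776999 y=2.712411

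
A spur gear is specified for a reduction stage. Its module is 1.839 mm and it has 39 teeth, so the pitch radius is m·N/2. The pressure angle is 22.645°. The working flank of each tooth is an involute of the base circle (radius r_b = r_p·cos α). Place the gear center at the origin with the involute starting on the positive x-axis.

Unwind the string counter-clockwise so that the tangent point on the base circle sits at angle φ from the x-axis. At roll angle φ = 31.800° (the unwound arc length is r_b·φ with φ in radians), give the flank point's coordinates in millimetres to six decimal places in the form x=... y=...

x=37.807515 y=1.828646

pitch radius r_p = m·N/2 = 1.839·39/2 = 35.860500
base radius r_b = r_p·cos α = 35.860500·cos 22.645° = 33.095946
roll angle φ = 31.800° = 0.55501470 rad
x = r_b·(cos φ + φ·sin φ) = 33.095946·(0.84989269 + 0.55501470·0.52695580) = 37.807515
y = r_b·(sin φ − φ·cos φ) = 33.095946·(0.52695580 − 0.55501470·0.84989269) = 1.828646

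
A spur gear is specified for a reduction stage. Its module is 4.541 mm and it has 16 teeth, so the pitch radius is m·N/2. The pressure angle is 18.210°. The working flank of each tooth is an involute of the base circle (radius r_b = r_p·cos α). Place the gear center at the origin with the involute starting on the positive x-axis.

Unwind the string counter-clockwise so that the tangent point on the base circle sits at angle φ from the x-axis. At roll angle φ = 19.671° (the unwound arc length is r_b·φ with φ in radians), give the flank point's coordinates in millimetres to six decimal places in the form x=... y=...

pitch radius r_p = m·N/2 = 4.541·16/2 = 36.328000
base radius r_b = r_p·cos α = 36.328000·cos 18.210° = 34.508604
roll angle φ = 19.671° = 0.34332372 rad
x = r_b·(cos φ + φ·sin φ) = 34.508604·(0.94164104 + 0.34332372·0.33661869) = 36.482849
y = r_b·(sin φ − φ·cos φ) = 34.508604·(0.33661869 − 0.34332372·0.94164104) = 0.460034

x=36.482849 y=0.460034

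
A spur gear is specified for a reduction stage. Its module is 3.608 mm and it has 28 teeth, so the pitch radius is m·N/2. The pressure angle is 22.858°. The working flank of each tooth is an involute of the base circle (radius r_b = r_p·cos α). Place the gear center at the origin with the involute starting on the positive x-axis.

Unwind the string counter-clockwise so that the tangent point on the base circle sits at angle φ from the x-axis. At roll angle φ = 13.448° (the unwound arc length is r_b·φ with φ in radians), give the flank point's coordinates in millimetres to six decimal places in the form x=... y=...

x=47.809792 y=0.199510

pitch radius r_p = m·N/2 = 3.608·28/2 = 50.512000
base radius r_b = r_p·cos α = 50.512000·cos 22.858° = 46.545313
roll angle φ = 13.448° = 0.23471188 rad
x = r_b·(cos φ + φ·sin φ) = 46.545313·(0.97258139 + 0.23471188·0.23256277) = 47.809792
y = r_b·(sin φ − φ·cos φ) = 46.545313·(0.23256277 − 0.23471188·0.97258139) = 0.199510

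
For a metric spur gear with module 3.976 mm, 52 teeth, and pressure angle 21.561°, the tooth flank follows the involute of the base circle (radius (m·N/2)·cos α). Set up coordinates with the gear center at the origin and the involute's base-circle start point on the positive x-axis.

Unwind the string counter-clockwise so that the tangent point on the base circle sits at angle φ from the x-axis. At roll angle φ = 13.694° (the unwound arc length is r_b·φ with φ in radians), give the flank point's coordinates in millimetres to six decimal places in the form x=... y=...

x=98.849364 y=0.435045

pitch radius r_p = m·N/2 = 3.976·52/2 = 103.376000
base radius r_b = r_p·cos α = 103.376000·cos 21.561° = 96.142455
roll angle φ = 13.694° = 0.23900539 rad
x = r_b·(cos φ + φ·sin φ) = 96.142455·(0.97157392 + 0.23900539·0.23673640) = 98.849364
y = r_b·(sin φ − φ·cos φ) = 96.142455·(0.23673640 − 0.23900539·0.97157392) = 0.435045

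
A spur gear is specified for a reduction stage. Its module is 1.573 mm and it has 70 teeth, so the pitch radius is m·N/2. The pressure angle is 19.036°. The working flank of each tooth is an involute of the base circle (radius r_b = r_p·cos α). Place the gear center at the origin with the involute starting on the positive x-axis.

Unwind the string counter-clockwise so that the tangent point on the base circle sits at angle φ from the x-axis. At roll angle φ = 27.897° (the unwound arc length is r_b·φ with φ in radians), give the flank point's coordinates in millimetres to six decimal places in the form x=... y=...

x=57.852394 y=1.955354

pitch radius r_p = m·N/2 = 1.573·70/2 = 55.055000
base radius r_b = r_p·cos α = 55.055000·cos 19.036° = 52.044253
roll angle φ = 27.897° = 0.48689450 rad
x = r_b·(cos φ + φ·sin φ) = 52.044253·(0.88379013 + 0.48689450·0.46788354) = 57.852394
y = r_b·(sin φ − φ·cos φ) = 52.044253·(0.46788354 − 0.48689450·0.88379013) = 1.955354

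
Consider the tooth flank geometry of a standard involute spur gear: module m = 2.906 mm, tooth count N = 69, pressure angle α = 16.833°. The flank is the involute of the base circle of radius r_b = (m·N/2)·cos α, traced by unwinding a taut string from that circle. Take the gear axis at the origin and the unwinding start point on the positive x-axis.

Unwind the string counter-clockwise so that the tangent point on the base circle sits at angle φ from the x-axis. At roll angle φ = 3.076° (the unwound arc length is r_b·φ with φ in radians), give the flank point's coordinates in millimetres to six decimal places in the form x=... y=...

pitch radius r_p = m·N/2 = 2.906·69/2 = 100.257000
base radius r_b = r_p·cos α = 100.257000·cos 16.833° = 95.961275
roll angle φ = 3.076° = 0.05368633 rad
x = r_b·(cos φ + φ·sin φ) = 95.961275·(0.99855924 + 0.05368633·0.05366054) = 96.099466
y = r_b·(sin φ − φ·cos φ) = 95.961275·(0.05366054 − 0.05368633·0.99855924) = 0.004948

x=96.099466 y=0.004948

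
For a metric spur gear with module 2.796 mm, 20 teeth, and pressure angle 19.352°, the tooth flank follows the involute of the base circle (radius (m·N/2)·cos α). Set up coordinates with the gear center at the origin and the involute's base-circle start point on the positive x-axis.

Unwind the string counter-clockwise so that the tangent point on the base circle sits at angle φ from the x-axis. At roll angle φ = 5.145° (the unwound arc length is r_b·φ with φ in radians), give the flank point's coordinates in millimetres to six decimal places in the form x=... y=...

pitch radius r_p = m·N/2 = 2.796·20/2 = 27.960000
base radius r_b = r_p·cos α = 27.960000·cos 19.352° = 26.380277
roll angle φ = 5.145° = 0.08979719 rad
x = r_b·(cos φ + φ·sin φ) = 26.380277·(0.99597094 + 0.08979719·0.08967656) = 26.486422
y = r_b·(sin φ − φ·cos φ) = 26.380277·(0.08967656 − 0.08979719·0.99597094) = 0.006362

x=26.486422 y=0.006362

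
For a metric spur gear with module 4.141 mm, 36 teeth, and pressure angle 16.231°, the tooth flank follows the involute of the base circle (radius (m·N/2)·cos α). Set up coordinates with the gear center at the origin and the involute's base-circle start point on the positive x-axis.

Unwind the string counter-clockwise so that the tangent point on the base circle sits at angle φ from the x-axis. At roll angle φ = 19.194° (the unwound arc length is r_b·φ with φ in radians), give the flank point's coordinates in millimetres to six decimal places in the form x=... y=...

x=75.470916 y=0.886827

pitch radius r_p = m·N/2 = 4.141·36/2 = 74.538000
base radius r_b = r_p·cos α = 74.538000·cos 16.231° = 71.567109
roll angle φ = 19.194° = 0.33499850 rad
x = r_b·(cos φ + φ·sin φ) = 71.567109·(0.94441080 + 0.33499850·0.32876775) = 75.470916
y = r_b·(sin φ − φ·cos φ) = 71.567109·(0.32876775 − 0.33499850·0.94441080) = 0.886827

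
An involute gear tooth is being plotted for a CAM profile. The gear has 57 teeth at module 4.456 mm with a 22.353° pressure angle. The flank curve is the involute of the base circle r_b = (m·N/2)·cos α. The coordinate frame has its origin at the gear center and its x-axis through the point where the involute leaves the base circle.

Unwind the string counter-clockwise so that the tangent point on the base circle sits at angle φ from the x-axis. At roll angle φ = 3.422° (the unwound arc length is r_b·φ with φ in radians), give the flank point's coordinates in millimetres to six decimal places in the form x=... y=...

x=117.662604 y=0.008338

pitch radius r_p = m·N/2 = 4.456·57/2 = 126.996000
base radius r_b = r_p·cos α = 126.996000·cos 22.353° = 117.453307
roll angle φ = 3.422° = 0.05972517 rad
x = r_b·(cos φ + φ·sin φ) = 117.453307·(0.99821698 + 0.05972517·0.05968967) = 117.662604
y = r_b·(sin φ − φ·cos φ) = 117.453307·(0.05968967 − 0.05972517·0.99821698) = 0.008338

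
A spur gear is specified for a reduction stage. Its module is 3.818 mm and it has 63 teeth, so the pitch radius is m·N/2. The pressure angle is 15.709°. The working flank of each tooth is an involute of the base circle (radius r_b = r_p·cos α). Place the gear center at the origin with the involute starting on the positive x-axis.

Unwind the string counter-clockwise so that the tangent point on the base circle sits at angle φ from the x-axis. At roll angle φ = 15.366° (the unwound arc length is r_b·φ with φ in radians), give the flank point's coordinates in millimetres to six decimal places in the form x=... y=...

x=119.863891 y=0.739062

pitch radius r_p = m·N/2 = 3.818·63/2 = 120.267000
base radius r_b = r_p·cos α = 120.267000·cos 15.709° = 115.774935
roll angle φ = 15.366° = 0.26818729 rad
x = r_b·(cos φ + φ·sin φ) = 115.774935·(0.96425282 + 0.26818729·0.26498397) = 119.863891
y = r_b·(sin φ − φ·cos φ) = 115.774935·(0.26498397 − 0.26818729·0.96425282) = 0.739062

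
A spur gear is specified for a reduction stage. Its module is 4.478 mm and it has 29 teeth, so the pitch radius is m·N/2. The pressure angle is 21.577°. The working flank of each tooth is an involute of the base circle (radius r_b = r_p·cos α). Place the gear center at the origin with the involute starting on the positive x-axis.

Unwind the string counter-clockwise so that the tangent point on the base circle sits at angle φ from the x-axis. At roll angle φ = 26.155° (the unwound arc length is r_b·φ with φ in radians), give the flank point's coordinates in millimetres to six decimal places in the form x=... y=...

pitch radius r_p = m·N/2 = 4.478·29/2 = 64.931000
base radius r_b = r_p·cos α = 64.931000·cos 21.577° = 60.380907
roll angle φ = 26.155° = 0.45649087 rad
x = r_b·(cos φ + φ·sin φ) = 60.380907·(0.89760485 + 0.45649087·0.44080101) = 66.348140
y = r_b·(sin φ − φ·cos φ) = 60.380907·(0.44080101 − 0.45649087·0.89760485) = 1.874984

x=66.348140 y=1.874984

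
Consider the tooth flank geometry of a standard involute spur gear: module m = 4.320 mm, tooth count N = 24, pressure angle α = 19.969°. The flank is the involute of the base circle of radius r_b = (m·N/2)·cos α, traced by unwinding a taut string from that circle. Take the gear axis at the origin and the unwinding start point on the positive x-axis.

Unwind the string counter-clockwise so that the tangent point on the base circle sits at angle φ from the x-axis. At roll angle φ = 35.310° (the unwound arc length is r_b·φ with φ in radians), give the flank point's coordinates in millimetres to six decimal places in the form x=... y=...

pitch radius r_p = m·N/2 = 4.320·24/2 = 51.840000
base radius r_b = r_p·cos α = 51.840000·cos 19.969° = 48.723251
roll angle φ = 35.310° = 0.61627576 rad
x = r_b·(cos φ + φ·sin φ) = 48.723251·(0.81603672 + 0.61627576·0.57800006) = 57.115546
y = r_b·(sin φ − φ·cos φ) = 48.723251·(0.57800006 − 0.61627576·0.81603672) = 3.658941

x=57.115546 y=3.658941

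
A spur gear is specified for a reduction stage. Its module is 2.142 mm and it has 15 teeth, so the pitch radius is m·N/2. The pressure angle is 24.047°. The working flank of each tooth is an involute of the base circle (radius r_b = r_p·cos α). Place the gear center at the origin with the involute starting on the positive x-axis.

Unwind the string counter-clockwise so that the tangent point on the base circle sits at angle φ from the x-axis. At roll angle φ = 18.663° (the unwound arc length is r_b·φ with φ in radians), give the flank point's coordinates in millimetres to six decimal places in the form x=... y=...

pitch radius r_p = m·N/2 = 2.142·15/2 = 16.065000
base radius r_b = r_p·cos α = 16.065000·cos 24.047° = 14.670743
roll angle φ = 18.663° = 0.32573080 rad
x = r_b·(cos φ + φ·sin φ) = 14.670743·(0.94741712 + 0.32573080·0.32000124) = 15.428507
y = r_b·(sin φ − φ·cos φ) = 14.670743·(0.32000124 − 0.32573080·0.94741712) = 0.167222

x=15.428507 y=0.167222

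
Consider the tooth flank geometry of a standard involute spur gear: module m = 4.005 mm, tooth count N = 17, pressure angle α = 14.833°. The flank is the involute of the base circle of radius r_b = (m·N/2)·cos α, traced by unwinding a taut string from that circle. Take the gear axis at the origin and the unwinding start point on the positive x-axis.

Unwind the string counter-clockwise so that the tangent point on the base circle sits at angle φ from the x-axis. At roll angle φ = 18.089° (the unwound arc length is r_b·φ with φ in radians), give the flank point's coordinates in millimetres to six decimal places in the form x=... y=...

pitch radius r_p = m·N/2 = 4.005·17/2 = 34.042500
base radius r_b = r_p·cos α = 34.042500·cos 14.833° = 32.908071
roll angle φ = 18.089° = 0.31571261 rad
x = r_b·(cos φ + φ·sin φ) = 32.908071·(0.95057536 + 0.31571261·0.31049394) = 34.507476
y = r_b·(sin φ − φ·cos φ) = 32.908071·(0.31049394 − 0.31571261·0.95057536) = 0.341761

x=34.507476 y=0.341761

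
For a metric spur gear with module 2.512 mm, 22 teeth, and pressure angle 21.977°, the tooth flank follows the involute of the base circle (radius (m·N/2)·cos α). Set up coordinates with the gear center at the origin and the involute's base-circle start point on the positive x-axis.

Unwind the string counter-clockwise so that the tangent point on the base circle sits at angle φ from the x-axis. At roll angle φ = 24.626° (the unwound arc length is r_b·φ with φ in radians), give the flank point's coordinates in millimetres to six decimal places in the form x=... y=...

pitch radius r_p = m·N/2 = 2.512·22/2 = 27.632000
base radius r_b = r_p·cos α = 27.632000·cos 21.977° = 25.624097
roll angle φ = 24.626° = 0.42980478 rad
x = r_b·(cos φ + φ·sin φ) = 25.624097·(0.90904711 + 0.42980478·0.41669335) = 27.882705
y = r_b·(sin φ − φ·cos φ) = 25.624097·(0.41669335 − 0.42980478·0.90904711) = 0.665728

x=27.882705 y=0.665728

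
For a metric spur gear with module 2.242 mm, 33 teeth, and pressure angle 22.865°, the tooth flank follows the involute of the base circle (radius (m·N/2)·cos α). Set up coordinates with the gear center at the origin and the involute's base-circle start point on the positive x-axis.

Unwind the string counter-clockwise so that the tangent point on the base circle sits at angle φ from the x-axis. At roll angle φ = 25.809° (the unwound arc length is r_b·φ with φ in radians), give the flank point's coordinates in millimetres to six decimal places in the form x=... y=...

x=37.370909 y=1.017572

pitch radius r_p = m·N/2 = 2.242·33/2 = 36.993000
base radius r_b = r_p·cos α = 36.993000·cos 22.865° = 34.086199
roll angle φ = 25.809° = 0.45045203 rad
x = r_b·(cos φ + φ·sin φ) = 34.086199·(0.90025039 + 0.45045203·0.43537252) = 37.370909
y = r_b·(sin φ − φ·cos φ) = 34.086199·(0.43537252 − 0.45045203·0.90025039) = 1.017572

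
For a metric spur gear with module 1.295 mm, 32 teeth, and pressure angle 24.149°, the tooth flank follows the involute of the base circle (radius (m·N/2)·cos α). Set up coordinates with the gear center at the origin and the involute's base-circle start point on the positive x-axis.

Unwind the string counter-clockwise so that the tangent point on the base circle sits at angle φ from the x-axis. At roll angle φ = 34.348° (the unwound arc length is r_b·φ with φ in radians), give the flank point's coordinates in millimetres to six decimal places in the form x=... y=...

pitch radius r_p = m·N/2 = 1.295·32/2 = 20.720000
base radius r_b = r_p·cos α = 20.720000·cos 24.149° = 18.906682
roll angle φ = 34.348° = 0.59948569 rad
x = r_b·(cos φ + φ·sin φ) = 18.906682·(0.82562591 + 0.59948569·0.56421792) = 22.004853
y = r_b·(sin φ − φ·cos φ) = 18.906682·(0.56421792 − 0.59948569·0.82562591) = 1.309609

x=22.004853 y=1.309609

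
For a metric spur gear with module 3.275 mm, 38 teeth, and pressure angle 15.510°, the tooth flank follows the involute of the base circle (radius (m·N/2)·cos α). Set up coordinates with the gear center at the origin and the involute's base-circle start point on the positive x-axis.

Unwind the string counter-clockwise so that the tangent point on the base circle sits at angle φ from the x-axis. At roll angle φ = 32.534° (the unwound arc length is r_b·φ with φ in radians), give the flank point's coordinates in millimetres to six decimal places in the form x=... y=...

x=68.859853 y=3.542499

pitch radius r_p = m·N/2 = 3.275·38/2 = 62.225000
base radius r_b = r_p·cos α = 62.225000·cos 15.510° = 59.959002
roll angle φ = 32.534° = 0.56782542 rad
x = r_b·(cos φ + φ·sin φ) = 59.959002·(0.84307246 + 0.56782542·0.53779999) = 68.859853
y = r_b·(sin φ − φ·cos φ) = 59.959002·(0.53779999 − 0.56782542·0.84307246) = 3.542499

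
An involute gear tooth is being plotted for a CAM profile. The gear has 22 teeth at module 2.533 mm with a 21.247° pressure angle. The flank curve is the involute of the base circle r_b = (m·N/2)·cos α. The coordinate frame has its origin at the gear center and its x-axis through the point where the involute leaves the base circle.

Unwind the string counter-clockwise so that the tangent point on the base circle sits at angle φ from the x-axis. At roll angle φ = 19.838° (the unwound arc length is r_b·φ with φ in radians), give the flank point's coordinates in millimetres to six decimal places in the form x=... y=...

x=27.479321 y=0.355014

pitch radius r_p = m·N/2 = 2.533·22/2 = 27.863000
base radius r_b = r_p·cos α = 27.863000·cos 21.247° = 25.969064
roll angle φ = 19.838° = 0.34623842 rad
x = r_b·(cos φ + φ·sin φ) = 25.969064·(0.94065590 + 0.34623842·0.33936186) = 27.479321
y = r_b·(sin φ − φ·cos φ) = 25.969064·(0.33936186 − 0.34623842·0.94065590) = 0.355014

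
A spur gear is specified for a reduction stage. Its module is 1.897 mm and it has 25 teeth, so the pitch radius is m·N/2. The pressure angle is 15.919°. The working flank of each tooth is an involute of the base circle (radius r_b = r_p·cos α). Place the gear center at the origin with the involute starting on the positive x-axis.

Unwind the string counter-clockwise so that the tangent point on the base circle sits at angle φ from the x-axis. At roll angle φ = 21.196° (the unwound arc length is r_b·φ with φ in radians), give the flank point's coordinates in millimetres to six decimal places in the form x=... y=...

pitch radius r_p = m·N/2 = 1.897·25/2 = 23.712500
base radius r_b = r_p·cos α = 23.712500·cos 15.919° = 22.803135
roll angle φ = 21.196° = 0.36993999 rad
x = r_b·(cos φ + φ·sin φ) = 22.803135·(0.93234905 + 0.36993999·0.36155948) = 24.310522
y = r_b·(sin φ − φ·cos φ) = 22.803135·(0.36155948 − 0.36993999·0.93234905) = 0.379588

x=24.310522 y=0.379588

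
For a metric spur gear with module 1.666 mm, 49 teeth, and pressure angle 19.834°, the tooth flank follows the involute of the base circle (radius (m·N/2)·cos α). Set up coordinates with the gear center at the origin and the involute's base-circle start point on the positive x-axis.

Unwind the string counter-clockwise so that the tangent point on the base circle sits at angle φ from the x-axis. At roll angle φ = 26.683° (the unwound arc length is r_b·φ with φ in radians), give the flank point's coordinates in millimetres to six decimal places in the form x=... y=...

x=42.336343 y=1.264880

pitch radius r_p = m·N/2 = 1.666·49/2 = 40.817000
base radius r_b = r_p·cos α = 40.817000·cos 19.834° = 38.395719
roll angle φ = 26.683° = 0.46570620 rad
x = r_b·(cos φ + φ·sin φ) = 38.395719·(0.89350466 + 0.46570620·0.44905391) = 42.336343
y = r_b·(sin φ − φ·cos φ) = 38.395719·(0.44905391 − 0.46570620·0.89350466) = 1.264880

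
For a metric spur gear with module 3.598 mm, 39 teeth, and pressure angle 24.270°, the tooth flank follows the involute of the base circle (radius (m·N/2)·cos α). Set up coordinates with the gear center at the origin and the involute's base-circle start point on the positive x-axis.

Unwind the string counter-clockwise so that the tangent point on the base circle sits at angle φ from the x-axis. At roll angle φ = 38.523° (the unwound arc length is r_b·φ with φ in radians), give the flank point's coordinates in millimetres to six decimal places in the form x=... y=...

pitch radius r_p = m·N/2 = 3.598·39/2 = 70.161000
base radius r_b = r_p·cos α = 70.161000·cos 24.270° = 63.960074
roll angle φ = 38.523° = 0.67235319 rad
x = r_b·(cos φ + φ·sin φ) = 63.960074·(0.78235820 + 0.67235319·0.62282875) = 76.823666
y = r_b·(sin φ − φ·cos φ) = 63.960074·(0.62282875 − 0.67235319·0.78235820) = 6.191829

x=76.823666 y=6.191829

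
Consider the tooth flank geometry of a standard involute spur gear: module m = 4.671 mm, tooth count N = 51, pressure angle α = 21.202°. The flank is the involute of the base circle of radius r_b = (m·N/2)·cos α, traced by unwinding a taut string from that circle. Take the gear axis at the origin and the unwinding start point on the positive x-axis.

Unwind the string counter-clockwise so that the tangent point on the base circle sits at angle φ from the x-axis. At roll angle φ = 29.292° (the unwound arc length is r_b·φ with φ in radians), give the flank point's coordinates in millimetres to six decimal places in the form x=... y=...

pitch radius r_p = m·N/2 = 4.671·51/2 = 119.110500
base radius r_b = r_p·cos α = 119.110500·cos 21.202° = 111.048051
roll angle φ = 29.292° = 0.51124184 rad
x = r_b·(cos φ + φ·sin φ) = 111.048051·(0.87213759 + 0.51124184·0.48926068) = 124.625688
y = r_b·(sin φ − φ·cos φ) = 111.048051·(0.48926068 − 0.51124184·0.87213759) = 4.818092

x=124.625688 y=4.818092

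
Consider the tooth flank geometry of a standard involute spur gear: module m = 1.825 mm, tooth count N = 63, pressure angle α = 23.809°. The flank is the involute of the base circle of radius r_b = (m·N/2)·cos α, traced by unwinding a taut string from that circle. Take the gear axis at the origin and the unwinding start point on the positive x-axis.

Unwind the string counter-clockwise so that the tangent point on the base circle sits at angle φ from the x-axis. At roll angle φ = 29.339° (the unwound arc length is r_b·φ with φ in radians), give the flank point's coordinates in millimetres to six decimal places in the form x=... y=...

pitch radius r_p = m·N/2 = 1.825·63/2 = 57.487500
base radius r_b = r_p·cos α = 57.487500·cos 23.809° = 52.595099
roll angle φ = 29.339° = 0.51206215 rad
x = r_b·(cos φ + φ·sin φ) = 52.595099·(0.87173596 + 0.51206215·0.48997594) = 59.045051
y = r_b·(sin φ − φ·cos φ) = 52.595099·(0.48997594 − 0.51206215·0.87173596) = 2.292775

x=59.045051 y=2.292775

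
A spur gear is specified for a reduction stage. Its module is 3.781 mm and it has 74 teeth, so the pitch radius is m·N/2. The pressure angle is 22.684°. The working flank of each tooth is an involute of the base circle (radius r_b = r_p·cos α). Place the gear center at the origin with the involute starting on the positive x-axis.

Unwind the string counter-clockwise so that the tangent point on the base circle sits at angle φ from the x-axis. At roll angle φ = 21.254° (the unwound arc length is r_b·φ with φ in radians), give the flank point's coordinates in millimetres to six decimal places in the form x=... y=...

pitch radius r_p = m·N/2 = 3.781·74/2 = 139.897000
base radius r_b = r_p·cos α = 139.897000·cos 22.684° = 129.075382
roll angle φ = 21.254° = 0.37095228 rad
x = r_b·(cos φ + φ·sin φ) = 129.075382·(0.93198256 + 0.37095228·0.36250310) = 137.652947
y = r_b·(sin φ − φ·cos φ) = 129.075382·(0.36250310 − 0.37095228·0.93198256) = 2.166149

x=137.652947 y=2.166149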